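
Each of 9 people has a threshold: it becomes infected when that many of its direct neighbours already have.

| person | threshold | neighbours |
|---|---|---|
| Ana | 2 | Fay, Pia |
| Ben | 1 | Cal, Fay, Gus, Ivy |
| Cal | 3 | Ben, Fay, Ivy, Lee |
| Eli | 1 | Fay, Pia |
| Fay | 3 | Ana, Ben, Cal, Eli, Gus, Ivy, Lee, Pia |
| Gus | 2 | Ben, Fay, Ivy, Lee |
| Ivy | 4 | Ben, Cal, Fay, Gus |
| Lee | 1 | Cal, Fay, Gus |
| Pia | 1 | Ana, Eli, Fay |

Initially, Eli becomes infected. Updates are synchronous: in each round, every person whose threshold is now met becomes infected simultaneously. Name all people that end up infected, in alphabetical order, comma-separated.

Round 1 — Eli becomes infected (initial).
Round 2 — checking thresholds:
  Fay: 1 of 8 neighbours < 3, below threshold.
  Pia: 1 of 3 neighbours ≥ 1, becomes infected.
Round 3 — no new infections; cascade stops.

Eli, Pia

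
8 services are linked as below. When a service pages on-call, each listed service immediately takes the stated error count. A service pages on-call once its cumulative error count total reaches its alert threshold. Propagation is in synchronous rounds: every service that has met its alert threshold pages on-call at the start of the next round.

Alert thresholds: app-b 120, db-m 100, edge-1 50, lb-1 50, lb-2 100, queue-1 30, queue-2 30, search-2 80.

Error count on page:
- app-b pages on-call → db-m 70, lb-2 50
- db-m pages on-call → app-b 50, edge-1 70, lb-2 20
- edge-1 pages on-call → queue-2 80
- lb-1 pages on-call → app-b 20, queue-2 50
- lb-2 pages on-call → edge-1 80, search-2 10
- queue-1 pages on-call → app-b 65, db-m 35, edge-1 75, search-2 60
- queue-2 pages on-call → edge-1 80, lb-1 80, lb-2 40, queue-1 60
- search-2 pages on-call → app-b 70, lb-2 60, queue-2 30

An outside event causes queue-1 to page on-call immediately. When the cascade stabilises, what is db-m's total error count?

Round 1 — queue-1 pages on-call (initial).
  app-b: +65 → 65 < 120
  db-m: +35 → 35 < 100
  edge-1: +75 → 75 ≥ 50
  search-2: +60 → 60 < 80
Round 2 — edge-1 pages on-call.
  queue-2: +80 → 80 ≥ 30
Round 3 — queue-2 pages on-call.
  lb-1: +80 → 80 ≥ 50
  lb-2: +40 → 40 < 100
Round 4 — lb-1 pages on-call.
  app-b: +20 → 85 < 120
No further pages.

35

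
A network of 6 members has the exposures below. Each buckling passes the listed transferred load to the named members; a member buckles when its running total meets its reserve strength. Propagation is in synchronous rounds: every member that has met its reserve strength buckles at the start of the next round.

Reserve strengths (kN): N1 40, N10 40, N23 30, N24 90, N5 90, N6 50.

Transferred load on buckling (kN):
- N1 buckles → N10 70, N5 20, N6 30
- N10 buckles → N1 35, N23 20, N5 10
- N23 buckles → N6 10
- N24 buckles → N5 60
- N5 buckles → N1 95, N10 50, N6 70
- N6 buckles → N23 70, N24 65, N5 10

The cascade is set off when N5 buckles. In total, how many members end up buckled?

5

Round 1 — N5 buckles (initial).
  N1: +95 → 95 ≥ 40
  N10: +50 → 50 ≥ 40
  N6: +70 → 70 ≥ 50
Round 2 — N1, N10, N6 buckle.
  N23: +20+70 → 90 ≥ 30
  N24: +65 → 65 < 90
Round 3 — N23 buckles.
No further bucklings.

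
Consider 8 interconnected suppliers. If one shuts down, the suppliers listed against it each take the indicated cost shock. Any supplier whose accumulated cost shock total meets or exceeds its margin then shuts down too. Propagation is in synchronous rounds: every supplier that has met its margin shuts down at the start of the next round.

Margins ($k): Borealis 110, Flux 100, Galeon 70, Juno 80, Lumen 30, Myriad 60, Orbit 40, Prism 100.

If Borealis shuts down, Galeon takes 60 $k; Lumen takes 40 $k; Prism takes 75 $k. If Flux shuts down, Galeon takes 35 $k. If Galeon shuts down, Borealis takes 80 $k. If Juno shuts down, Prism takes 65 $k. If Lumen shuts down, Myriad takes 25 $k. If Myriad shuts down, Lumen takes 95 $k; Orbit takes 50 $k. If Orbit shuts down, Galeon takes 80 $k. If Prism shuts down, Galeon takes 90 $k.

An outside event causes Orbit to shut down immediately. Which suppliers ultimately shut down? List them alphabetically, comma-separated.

Galeon, Orbit

Round 1 — Orbit shuts down (initial).
  Galeon: +80 → 80 ≥ 70
Round 2 — Galeon shuts down.
  Borealis: +80 → 80 < 110
No further shutdowns.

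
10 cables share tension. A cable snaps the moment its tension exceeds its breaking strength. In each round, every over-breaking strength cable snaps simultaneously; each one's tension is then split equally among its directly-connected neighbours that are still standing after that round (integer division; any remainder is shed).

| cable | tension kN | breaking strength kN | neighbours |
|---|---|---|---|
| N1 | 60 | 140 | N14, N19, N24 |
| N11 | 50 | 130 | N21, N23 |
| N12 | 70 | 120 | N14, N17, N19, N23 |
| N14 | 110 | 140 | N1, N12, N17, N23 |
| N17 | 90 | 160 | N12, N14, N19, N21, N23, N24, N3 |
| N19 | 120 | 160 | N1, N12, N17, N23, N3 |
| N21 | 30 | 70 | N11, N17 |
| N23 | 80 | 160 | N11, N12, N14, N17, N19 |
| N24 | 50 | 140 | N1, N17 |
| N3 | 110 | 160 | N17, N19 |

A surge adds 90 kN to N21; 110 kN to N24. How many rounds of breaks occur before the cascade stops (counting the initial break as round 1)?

5

Round 1 — N21 at 120 > 70; N24 at 160 > 140. N21, N24 snap.
  N21 sheds 120 kN to N11, N17: 60 each.
    N11: 50+60 = 110 ≤ 130
    N17: 90+60 = 150 ≤ 160
  N24 sheds 160 kN to N1, N17: 80 each.
    N1: 60+80 = 140 ≤ 140
    N17: 150+80 = 230 > 160
Round 2 — N17 snaps.
  N17 sheds 230 kN to N12, N14, N19, N23, N3: 46 each.
    N12: 70+46 = 116 ≤ 120
    N14: 110+46 = 156 > 140
    N19: 120+46 = 166 > 160
    N23: 80+46 = 126 ≤ 160
    N3: 110+46 = 156 ≤ 160
Round 3 — N14, N19 snap.
  N14 sheds 156 kN to N1, N12, N23: 52 each.
    N1: 140+52 = 192 > 140
    N12: 116+52 = 168 > 120
    N23: 126+52 = 178 > 160
  N19 sheds 166 kN to N1, N12, N23, N3: 41 each (2 lost).
    N1: 192+41 = 233 > 140
    N12: 168+41 = 209 > 120
    N23: 178+41 = 219 > 160
    N3: 156+41 = 197 > 160
Round 4 — N1, N12, N23, N3 snap.
  N1 sheds 233 kN: no online neighbours, lost.
  N12 sheds 209 kN: no online neighbours, lost.
  N23 sheds 219 kN to N11: 219 each.
    N11: 110+219 = 329 > 130
  N3 sheds 197 kN: no online neighbours, lost.
Round 5 — N11 snaps.
  N11 sheds 329 kN: no online neighbours, lost.
No further breaks.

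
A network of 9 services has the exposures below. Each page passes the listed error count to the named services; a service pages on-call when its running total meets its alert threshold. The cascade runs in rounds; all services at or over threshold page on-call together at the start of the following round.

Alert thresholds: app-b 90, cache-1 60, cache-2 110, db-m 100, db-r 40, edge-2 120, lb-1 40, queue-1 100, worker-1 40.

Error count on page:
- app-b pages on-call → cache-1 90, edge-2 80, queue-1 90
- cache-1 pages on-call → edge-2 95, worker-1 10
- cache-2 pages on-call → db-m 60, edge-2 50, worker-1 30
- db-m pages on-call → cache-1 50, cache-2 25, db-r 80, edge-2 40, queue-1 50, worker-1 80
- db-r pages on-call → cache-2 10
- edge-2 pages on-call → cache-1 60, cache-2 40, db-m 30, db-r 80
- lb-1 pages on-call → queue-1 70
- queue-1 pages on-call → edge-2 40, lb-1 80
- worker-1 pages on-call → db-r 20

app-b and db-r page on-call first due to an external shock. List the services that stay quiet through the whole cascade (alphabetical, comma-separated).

Round 1 — app-b, db-r page on-call (initial).
  cache-1: +90 → 90 ≥ 60
  cache-2: +10 → 10 < 110
  edge-2: +80 → 80 < 120
  queue-1: +90 → 90 < 100
Round 2 — cache-1 pages on-call.
  edge-2: +95 → 175 ≥ 120
  worker-1: +10 → 10 < 40
Round 3 — edge-2 pages on-call.
  cache-2: +40 → 50 < 110
  db-m: +30 → 30 < 100
No further pages.

cache-2, db-m, lb-1, queue-1, worker-1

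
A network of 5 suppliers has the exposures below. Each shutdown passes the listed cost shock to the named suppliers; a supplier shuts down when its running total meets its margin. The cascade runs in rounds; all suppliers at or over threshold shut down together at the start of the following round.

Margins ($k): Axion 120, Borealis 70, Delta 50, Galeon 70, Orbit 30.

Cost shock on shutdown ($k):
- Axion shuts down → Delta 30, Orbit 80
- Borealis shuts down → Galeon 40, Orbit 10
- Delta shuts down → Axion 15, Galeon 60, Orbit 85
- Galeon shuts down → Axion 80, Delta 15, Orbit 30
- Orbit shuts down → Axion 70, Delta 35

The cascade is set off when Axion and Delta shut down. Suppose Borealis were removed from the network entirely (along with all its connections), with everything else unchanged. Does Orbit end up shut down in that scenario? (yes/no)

With Borealis removed:
Round 1 — Axion, Delta shut down (initial).
  Galeon: +60 → 60 < 70
  Orbit: +80+85 → 165 ≥ 30
Round 2 — Orbit shuts down.
No further shutdowns.

yes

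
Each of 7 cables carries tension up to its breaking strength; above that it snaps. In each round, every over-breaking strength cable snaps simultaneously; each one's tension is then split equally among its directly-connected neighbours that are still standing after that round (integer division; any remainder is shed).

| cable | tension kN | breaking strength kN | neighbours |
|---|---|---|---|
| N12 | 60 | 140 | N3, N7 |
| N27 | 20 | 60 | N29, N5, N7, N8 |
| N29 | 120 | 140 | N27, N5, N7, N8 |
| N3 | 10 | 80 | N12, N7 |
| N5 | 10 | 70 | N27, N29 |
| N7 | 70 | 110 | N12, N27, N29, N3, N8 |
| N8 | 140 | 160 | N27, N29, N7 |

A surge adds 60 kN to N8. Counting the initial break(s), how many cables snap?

5

Round 1 — N8 at 200 > 160. N8 snaps.
  N8 sheds 200 kN to N27, N29, N7: 66 each (2 lost).
    N27: 20+66 = 86 > 60
    N29: 120+66 = 186 > 140
    N7: 70+66 = 136 > 110
Round 2 — N27, N29, N7 snap.
  N27 sheds 86 kN to N5: 86 each.
    N5: 10+86 = 96 > 70
  N29 sheds 186 kN to N5: 186 each.
    N5: 96+186 = 282 > 70
  N7 sheds 136 kN to N12, N3: 68 each.
    N12: 60+68 = 128 ≤ 140
    N3: 10+68 = 78 ≤ 80
Round 3 — N5 snaps.
  N5 sheds 282 kN: no online neighbours, lost.
No further breaks.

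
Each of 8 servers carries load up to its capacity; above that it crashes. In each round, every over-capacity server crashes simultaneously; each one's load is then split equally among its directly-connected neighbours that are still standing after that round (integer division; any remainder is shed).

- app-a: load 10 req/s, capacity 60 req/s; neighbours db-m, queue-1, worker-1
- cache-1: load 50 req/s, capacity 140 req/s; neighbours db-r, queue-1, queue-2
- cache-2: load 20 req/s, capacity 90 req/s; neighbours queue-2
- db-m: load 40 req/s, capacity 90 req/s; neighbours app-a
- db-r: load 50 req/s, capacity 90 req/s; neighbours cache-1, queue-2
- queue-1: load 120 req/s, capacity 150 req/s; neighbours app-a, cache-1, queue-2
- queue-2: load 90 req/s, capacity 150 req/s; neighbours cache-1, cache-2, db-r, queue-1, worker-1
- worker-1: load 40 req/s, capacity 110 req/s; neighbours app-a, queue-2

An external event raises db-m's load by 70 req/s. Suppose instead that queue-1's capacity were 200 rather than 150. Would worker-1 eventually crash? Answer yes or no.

With queue-1's capacity at 200:
Round 1 — db-m at 110 > 90. db-m crashes.
  db-m sheds 110 req/s to app-a: 110 each.
    app-a: 10+110 = 120 > 60
Round 2 — app-a crashes.
  app-a sheds 120 req/s to queue-1, worker-1: 60 each.
    queue-1: 120+60 = 180 ≤ 200
    worker-1: 40+60 = 100 ≤ 110
No further crashes.

no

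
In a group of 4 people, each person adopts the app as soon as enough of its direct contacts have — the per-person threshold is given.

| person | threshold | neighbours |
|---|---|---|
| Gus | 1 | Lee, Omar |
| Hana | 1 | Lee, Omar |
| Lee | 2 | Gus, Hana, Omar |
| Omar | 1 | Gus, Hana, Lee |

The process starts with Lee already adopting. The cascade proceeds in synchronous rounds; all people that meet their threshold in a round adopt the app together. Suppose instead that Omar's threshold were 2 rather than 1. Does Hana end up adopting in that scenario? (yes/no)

With Omar's threshold at 2:
Round 1 — Lee adopts the app (initial).
Round 2 — checking thresholds:
  Gus: 1 of 2 neighbours ≥ 1, adopts the app.
  Hana: 1 of 2 neighbours ≥ 1, adopts the app.
  Omar: 1 of 3 neighbours < 2, below threshold.
Round 3 — checking thresholds:
  Omar: 3 of 3 neighbours ≥ 2, adopts the app.
Round 4 — no new adoptions; cascade stops.

yes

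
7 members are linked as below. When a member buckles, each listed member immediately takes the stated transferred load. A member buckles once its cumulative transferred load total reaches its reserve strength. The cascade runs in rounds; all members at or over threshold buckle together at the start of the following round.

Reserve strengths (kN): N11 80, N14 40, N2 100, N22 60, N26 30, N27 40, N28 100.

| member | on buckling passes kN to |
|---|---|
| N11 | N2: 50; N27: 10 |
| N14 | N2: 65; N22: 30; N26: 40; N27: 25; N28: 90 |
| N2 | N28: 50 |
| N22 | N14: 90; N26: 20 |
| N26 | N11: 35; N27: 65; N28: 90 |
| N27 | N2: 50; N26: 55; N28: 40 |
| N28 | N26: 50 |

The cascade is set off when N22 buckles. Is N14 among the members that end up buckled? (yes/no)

Round 1 — N22 buckles (initial).
  N14: +90 → 90 ≥ 40
  N26: +20 → 20 < 30
Round 2 — N14 buckles.
  N2: +65 → 65 < 100
  N26: +40 → 60 ≥ 30
  N27: +25 → 25 < 40
  N28: +90 → 90 < 100
Round 3 — N26 buckles.
  N11: +35 → 35 < 80
  N27: +65 → 90 ≥ 40
  N28: +90 → 180 ≥ 100
Round 4 — N27, N28 buckle.
  N2: +50 → 115 ≥ 100
Round 5 — N2 buckles.
No further bucklings.

yes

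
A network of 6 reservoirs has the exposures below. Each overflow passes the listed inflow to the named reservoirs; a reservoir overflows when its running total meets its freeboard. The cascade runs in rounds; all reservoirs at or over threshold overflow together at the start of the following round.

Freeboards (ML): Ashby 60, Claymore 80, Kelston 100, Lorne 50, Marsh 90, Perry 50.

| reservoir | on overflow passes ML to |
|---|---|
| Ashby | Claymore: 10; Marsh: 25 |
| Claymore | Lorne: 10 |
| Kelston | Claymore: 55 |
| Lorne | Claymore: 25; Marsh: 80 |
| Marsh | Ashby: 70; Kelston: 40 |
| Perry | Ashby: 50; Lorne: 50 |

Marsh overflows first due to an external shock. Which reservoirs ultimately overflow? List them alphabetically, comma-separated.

Round 1 — Marsh overflows (initial).
  Ashby: +70 → 70 ≥ 60
  Kelston: +40 → 40 < 100
Round 2 — Ashby overflows.
  Claymore: +10 → 10 < 80
No further overflows.

Ashby, Marsh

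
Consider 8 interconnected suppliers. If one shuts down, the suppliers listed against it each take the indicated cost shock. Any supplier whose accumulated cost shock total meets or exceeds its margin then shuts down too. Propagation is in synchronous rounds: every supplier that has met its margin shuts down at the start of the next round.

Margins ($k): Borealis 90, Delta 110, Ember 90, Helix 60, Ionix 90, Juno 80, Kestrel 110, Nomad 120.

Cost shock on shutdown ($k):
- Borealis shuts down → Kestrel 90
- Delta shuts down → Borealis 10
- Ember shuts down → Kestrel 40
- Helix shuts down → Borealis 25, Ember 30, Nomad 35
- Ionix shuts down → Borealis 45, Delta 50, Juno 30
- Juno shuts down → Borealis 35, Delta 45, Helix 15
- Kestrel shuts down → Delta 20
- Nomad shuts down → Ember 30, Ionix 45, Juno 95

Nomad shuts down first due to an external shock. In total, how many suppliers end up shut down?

Round 1 — Nomad shuts down (initial).
  Ember: +30 → 30 < 90
  Ionix: +45 → 45 < 90
  Juno: +95 → 95 ≥ 80
Round 2 — Juno shuts down.
  Borealis: +35 → 35 < 90
  Delta: +45 → 45 < 110
  Helix: +15 → 15 < 60
No further shutdowns.

2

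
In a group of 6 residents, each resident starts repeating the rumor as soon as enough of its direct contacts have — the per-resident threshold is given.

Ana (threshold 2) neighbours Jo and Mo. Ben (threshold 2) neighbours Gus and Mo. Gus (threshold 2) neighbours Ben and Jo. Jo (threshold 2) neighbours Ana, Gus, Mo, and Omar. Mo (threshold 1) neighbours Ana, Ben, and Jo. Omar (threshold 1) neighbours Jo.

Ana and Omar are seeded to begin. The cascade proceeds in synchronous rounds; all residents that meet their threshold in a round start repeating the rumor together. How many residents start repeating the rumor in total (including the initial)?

4

Round 1 — Ana, Omar start repeating the rumor (initial).
Round 2 — checking thresholds:
  Jo: 2 of 4 neighbours ≥ 2, starts repeating the rumor.
  Mo: 1 of 3 neighbours ≥ 1, starts repeating the rumor.
Round 3 — no new spreads; cascade stops.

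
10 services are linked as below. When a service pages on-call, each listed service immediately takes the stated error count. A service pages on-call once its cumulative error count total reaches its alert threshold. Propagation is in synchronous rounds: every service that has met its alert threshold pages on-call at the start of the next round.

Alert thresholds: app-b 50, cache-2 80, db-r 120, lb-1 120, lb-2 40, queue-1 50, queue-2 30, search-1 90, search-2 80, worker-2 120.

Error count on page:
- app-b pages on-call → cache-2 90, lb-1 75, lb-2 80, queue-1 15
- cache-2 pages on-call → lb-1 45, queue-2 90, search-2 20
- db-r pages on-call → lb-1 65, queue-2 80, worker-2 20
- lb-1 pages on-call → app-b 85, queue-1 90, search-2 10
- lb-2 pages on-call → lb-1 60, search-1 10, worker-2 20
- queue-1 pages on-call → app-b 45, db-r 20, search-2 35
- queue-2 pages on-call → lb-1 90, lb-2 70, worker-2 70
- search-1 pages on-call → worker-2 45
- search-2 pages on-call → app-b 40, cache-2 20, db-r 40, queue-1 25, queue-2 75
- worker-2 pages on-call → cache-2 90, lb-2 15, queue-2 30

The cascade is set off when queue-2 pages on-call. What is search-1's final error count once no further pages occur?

Round 1 — queue-2 pages on-call (initial).
  lb-1: +90 → 90 < 120
  lb-2: +70 → 70 ≥ 40
  worker-2: +70 → 70 < 120
Round 2 — lb-2 pages on-call.
  lb-1: +60 → 150 ≥ 120
  search-1: +10 → 10 < 90
  worker-2: +20 → 90 < 120
Round 3 — lb-1 pages on-call.
  app-b: +85 → 85 ≥ 50
  queue-1: +90 → 90 ≥ 50
  search-2: +10 → 10 < 80
Round 4 — app-b, queue-1 page on-call.
  cache-2: +90 → 90 ≥ 80
  db-r: +20 → 20 < 120
  search-2: +35 → 45 < 80
Round 5 — cache-2 pages on-call.
  search-2: +20 → 65 < 80
No further pages.

10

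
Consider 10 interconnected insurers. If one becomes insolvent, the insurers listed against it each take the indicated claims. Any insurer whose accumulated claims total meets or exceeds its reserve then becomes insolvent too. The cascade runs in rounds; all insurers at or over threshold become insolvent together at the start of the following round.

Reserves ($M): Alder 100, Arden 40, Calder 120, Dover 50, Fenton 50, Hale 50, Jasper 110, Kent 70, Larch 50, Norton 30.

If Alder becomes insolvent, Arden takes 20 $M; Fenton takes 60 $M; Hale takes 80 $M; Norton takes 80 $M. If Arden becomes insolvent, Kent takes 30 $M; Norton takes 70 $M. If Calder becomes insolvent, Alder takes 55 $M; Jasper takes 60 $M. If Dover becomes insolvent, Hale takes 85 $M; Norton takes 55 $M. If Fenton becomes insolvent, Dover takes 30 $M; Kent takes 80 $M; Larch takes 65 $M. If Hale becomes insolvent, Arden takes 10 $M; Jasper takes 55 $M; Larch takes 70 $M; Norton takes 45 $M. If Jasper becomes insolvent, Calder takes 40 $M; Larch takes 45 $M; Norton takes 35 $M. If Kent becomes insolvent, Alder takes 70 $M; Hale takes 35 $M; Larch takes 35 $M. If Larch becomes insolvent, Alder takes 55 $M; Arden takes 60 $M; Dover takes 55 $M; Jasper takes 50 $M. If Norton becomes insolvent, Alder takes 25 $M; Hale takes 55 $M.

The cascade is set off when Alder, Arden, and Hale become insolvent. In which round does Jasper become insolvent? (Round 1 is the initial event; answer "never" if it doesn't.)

never

Round 1 — Alder, Arden, Hale become insolvent (initial).
  Fenton: +60 → 60 ≥ 50
  Jasper: +55 → 55 < 110
  Kent: +30 → 30 < 70
  Larch: +70 → 70 ≥ 50
  Norton: +80+70+45 → 195 ≥ 30
Round 2 — Fenton, Larch, Norton become insolvent.
  Dover: +30+55 → 85 ≥ 50
  Jasper: +50 → 105 < 110
  Kent: +80 → 110 ≥ 70
Round 3 — Dover, Kent become insolvent.
No further insolvencies.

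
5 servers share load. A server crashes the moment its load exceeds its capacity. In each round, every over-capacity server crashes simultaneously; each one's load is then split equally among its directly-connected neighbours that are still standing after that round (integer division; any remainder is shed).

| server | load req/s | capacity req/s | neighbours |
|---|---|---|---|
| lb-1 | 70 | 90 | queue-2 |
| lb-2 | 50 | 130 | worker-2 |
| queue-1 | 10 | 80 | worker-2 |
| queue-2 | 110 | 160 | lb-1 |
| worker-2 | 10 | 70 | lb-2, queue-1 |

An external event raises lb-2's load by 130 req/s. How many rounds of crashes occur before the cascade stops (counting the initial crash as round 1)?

3

Round 1 — lb-2 at 180 > 130. lb-2 crashes.
  lb-2 sheds 180 req/s to worker-2: 180 each.
    worker-2: 10+180 = 190 > 70
Round 2 — worker-2 crashes.
  worker-2 sheds 190 req/s to queue-1: 190 each.
    queue-1: 10+190 = 200 > 80
Round 3 — queue-1 crashes.
  queue-1 sheds 200 req/s: no online neighbours, lost.
No further crashes.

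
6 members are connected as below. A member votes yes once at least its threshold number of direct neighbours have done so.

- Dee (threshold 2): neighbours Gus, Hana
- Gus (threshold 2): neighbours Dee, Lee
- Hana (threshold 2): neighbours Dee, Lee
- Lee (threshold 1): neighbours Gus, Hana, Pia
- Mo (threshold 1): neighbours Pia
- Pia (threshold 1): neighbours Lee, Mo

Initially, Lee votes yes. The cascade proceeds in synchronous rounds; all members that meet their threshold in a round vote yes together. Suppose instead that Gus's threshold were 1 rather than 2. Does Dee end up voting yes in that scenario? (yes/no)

With Gus's threshold at 1:
Round 1 — Lee votes yes (initial).
Round 2 — checking thresholds:
  Gus: 1 of 2 neighbours ≥ 1, votes yes.
  Hana: 1 of 2 neighbours < 2, below threshold.
  Pia: 1 of 2 neighbours ≥ 1, votes yes.
Round 3 — checking thresholds:
  Dee: 1 of 2 neighbours < 2, below threshold.
  Hana: 1 of 2 neighbours < 2, below threshold.
  Mo: 1 of 1 neighbours ≥ 1, votes yes.
Round 4 — no new yes votes; cascade stops.

no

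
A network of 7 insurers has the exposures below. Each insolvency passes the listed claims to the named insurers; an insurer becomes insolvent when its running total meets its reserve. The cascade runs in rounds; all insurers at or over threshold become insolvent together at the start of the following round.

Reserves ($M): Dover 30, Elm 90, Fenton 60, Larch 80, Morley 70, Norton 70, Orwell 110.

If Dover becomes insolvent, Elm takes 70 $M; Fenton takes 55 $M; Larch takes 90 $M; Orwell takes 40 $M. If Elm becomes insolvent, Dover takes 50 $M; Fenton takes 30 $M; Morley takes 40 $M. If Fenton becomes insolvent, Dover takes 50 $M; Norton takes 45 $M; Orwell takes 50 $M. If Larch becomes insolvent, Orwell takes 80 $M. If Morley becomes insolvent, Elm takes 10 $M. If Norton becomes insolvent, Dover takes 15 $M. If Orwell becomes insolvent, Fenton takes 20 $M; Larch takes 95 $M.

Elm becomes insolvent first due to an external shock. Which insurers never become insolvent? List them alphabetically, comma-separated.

Round 1 — Elm becomes insolvent (initial).
  Dover: +50 → 50 ≥ 30
  Fenton: +30 → 30 < 60
  Morley: +40 → 40 < 70
Round 2 — Dover becomes insolvent.
  Fenton: +55 → 85 ≥ 60
  Larch: +90 → 90 ≥ 80
  Orwell: +40 → 40 < 110
Round 3 — Fenton, Larch become insolvent.
  Norton: +45 → 45 < 70
  Orwell: +50+80 → 170 ≥ 110
Round 4 — Orwell becomes insolvent.
No further insolvencies.

Morley, Norton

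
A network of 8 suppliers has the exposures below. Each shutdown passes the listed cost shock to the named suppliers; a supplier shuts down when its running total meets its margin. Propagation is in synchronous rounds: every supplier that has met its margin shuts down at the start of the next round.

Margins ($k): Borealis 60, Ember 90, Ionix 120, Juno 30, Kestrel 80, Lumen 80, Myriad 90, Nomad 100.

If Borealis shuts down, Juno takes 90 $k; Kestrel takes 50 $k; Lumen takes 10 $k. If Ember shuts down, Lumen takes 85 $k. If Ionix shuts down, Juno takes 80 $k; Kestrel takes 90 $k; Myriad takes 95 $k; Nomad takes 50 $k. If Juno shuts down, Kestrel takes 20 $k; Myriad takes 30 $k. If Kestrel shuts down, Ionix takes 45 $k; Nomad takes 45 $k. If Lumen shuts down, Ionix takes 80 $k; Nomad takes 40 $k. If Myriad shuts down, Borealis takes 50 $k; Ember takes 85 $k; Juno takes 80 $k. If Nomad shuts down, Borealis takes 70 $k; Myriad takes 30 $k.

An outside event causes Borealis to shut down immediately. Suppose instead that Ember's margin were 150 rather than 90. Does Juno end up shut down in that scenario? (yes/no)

With Ember's margin at 150:
Round 1 — Borealis shuts down (initial).
  Juno: +90 → 90 ≥ 30
  Kestrel: +50 → 50 < 80
  Lumen: +10 → 10 < 80
Round 2 — Juno shuts down.
  Kestrel: +20 → 70 < 80
  Myriad: +30 → 30 < 90
No further shutdowns.

yes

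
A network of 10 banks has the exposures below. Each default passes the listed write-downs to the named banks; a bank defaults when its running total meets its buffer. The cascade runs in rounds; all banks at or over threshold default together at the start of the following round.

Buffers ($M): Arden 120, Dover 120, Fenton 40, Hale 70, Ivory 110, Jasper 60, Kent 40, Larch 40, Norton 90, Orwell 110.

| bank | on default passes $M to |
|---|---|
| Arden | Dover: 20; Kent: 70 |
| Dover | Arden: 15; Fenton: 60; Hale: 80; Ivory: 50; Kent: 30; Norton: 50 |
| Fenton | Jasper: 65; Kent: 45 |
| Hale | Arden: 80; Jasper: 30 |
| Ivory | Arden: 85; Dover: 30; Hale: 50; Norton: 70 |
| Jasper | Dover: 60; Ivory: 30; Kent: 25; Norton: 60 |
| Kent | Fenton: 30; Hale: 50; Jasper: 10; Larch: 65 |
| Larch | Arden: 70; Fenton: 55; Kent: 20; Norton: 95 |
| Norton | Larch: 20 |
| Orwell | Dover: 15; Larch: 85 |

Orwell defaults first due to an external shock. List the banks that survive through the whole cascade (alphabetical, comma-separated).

Arden, Dover, Hale, Ivory

Round 1 — Orwell defaults (initial).
  Dover: +15 → 15 < 120
  Larch: +85 → 85 ≥ 40
Round 2 — Larch defaults.
  Arden: +70 → 70 < 120
  Fenton: +55 → 55 ≥ 40
  Kent: +20 → 20 < 40
  Norton: +95 → 95 ≥ 90
Round 3 — Fenton, Norton default.
  Jasper: +65 → 65 ≥ 60
  Kent: +45 → 65 ≥ 40
Round 4 — Jasper, Kent default.
  Dover: +60 → 75 < 120
  Hale: +50 → 50 < 70
  Ivory: +30 → 30 < 110
No further defaults.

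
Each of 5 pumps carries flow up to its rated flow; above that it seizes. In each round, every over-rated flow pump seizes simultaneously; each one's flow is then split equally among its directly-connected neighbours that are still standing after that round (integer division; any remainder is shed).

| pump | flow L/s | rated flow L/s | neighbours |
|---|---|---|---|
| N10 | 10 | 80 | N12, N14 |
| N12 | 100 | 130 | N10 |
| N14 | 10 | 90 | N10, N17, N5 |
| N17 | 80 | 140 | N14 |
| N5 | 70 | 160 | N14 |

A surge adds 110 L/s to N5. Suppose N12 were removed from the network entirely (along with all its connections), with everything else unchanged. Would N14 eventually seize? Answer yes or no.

yes

With N12 removed:
Round 1 — N5 at 180 > 160. N5 seizes.
  N5 sheds 180 L/s to N14: 180 each.
    N14: 10+180 = 190 > 90
Round 2 — N14 seizes.
  N14 sheds 190 L/s to N10, N17: 95 each.
    N10: 10+95 = 105 > 80
    N17: 80+95 = 175 > 140
Round 3 — N10, N17 seize.
  N10 sheds 105 L/s: no online neighbours, lost.
  N17 sheds 175 L/s: no online neighbours, lost.
No further seizures.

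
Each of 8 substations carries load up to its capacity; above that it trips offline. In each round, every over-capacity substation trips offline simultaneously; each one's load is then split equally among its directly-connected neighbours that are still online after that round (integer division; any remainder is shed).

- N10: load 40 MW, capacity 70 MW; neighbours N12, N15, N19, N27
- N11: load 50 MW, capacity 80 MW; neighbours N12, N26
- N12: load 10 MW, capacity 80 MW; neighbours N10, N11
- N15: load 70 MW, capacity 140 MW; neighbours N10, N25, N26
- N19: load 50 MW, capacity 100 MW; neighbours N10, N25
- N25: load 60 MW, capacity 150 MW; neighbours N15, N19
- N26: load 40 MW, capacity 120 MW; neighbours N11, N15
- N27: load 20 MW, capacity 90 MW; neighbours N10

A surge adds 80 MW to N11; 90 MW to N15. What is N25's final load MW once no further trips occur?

Round 1 — N11 at 130 > 80; N15 at 160 > 140. N11, N15 trip offline.
  N11 sheds 130 MW to N12, N26: 65 each.
    N12: 10+65 = 75 ≤ 80
    N26: 40+65 = 105 ≤ 120
  N15 sheds 160 MW to N10, N25, N26: 53 each (1 lost).
    N10: 40+53 = 93 > 70
    N25: 60+53 = 113 ≤ 150
    N26: 105+53 = 158 > 120
Round 2 — N10, N26 trip offline.
  N10 sheds 93 MW to N12, N19, N27: 31 each.
    N12: 75+31 = 106 > 80
    N19: 50+31 = 81 ≤ 100
    N27: 20+31 = 51 ≤ 90
  N26 sheds 158 MW: no online neighbours, lost.
Round 3 — N12 trips offline.
  N12 sheds 106 MW: no online neighbours, lost.
No further trips.

113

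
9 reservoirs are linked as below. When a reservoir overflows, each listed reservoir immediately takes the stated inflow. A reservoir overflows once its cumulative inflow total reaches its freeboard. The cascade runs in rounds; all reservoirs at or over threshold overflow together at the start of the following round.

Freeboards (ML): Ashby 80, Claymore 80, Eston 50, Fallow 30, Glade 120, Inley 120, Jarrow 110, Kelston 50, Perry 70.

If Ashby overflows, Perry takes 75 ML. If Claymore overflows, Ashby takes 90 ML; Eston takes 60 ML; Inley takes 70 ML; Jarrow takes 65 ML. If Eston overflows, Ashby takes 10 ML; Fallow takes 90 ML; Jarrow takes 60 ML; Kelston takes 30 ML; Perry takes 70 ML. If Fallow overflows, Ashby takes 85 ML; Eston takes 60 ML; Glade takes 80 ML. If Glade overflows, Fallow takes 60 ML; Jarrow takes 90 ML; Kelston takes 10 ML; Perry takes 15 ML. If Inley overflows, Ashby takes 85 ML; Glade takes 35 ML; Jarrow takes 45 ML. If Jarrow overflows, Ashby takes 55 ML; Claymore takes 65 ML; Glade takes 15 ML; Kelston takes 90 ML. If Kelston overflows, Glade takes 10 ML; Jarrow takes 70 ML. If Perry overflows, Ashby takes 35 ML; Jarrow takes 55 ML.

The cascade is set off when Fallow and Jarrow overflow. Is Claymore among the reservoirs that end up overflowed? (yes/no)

Round 1 — Fallow, Jarrow overflow (initial).
  Ashby: +85+55 → 140 ≥ 80
  Claymore: +65 → 65 < 80
  Eston: +60 → 60 ≥ 50
  Glade: +80+15 → 95 < 120
  Kelston: +90 → 90 ≥ 50
Round 2 — Ashby, Eston, Kelston overflow.
  Glade: +10 → 105 < 120
  Perry: +75+70 → 145 ≥ 70
Round 3 — Perry overflows.
No further overflows.

no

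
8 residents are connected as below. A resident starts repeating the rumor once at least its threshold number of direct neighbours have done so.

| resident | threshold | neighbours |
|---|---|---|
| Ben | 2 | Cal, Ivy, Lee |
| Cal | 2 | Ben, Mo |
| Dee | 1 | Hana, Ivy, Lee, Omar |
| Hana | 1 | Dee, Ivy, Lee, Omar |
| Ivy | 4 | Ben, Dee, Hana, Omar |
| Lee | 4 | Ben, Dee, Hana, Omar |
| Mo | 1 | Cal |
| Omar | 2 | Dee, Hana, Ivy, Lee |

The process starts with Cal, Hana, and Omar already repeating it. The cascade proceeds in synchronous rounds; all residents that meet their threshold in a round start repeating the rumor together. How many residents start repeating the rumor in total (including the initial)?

Round 1 — Cal, Hana, Omar start repeating the rumor (initial).
Round 2 — checking thresholds:
  Ben: 1 of 3 neighbours < 2, not yet.
  Dee: 2 of 4 neighbours ≥ 1, starts repeating the rumor.
  Ivy: 2 of 4 neighbours < 4, not yet.
  Lee: 2 of 4 neighbours < 4, not yet.
  Mo: 1 of 1 neighbours ≥ 1, starts repeating the rumor.
Round 3 — no new spreads; cascade stops.

5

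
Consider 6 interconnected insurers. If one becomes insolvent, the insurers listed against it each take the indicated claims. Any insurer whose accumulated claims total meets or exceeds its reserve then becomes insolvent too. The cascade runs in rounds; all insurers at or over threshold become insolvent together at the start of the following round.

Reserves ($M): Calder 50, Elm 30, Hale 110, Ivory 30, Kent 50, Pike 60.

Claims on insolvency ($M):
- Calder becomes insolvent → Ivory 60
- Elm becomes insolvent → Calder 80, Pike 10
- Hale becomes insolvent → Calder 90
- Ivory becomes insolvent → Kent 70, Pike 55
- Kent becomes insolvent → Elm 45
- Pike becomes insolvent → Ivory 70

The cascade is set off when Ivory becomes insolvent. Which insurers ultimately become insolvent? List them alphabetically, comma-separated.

Round 1 — Ivory becomes insolvent (initial).
  Kent: +70 → 70 ≥ 50
  Pike: +55 → 55 < 60
Round 2 — Kent becomes insolvent.
  Elm: +45 → 45 ≥ 30
Round 3 — Elm becomes insolvent.
  Calder: +80 → 80 ≥ 50
  Pike: +10 → 65 ≥ 60
Round 4 — Calder, Pike become insolvent.
No further insolvencies.

Calder, Elm, Ivory, Kent, Pike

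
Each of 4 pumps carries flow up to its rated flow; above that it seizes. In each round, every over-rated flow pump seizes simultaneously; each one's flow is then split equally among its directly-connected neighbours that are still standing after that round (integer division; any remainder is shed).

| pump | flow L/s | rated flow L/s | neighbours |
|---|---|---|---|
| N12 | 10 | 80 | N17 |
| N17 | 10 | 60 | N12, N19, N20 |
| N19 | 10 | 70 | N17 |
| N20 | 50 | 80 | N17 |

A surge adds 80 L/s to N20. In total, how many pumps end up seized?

Round 1 — N20 at 130 > 80. N20 seizes.
  N20 sheds 130 L/s to N17: 130 each.
    N17: 10+130 = 140 > 60
Round 2 — N17 seizes.
  N17 sheds 140 L/s to N12, N19: 70 each.
    N12: 10+70 = 80 ≤ 80
    N19: 10+70 = 80 > 70
Round 3 — N19 seizes.
  N19 sheds 80 L/s: no online neighbours, lost.
No further seizures.

3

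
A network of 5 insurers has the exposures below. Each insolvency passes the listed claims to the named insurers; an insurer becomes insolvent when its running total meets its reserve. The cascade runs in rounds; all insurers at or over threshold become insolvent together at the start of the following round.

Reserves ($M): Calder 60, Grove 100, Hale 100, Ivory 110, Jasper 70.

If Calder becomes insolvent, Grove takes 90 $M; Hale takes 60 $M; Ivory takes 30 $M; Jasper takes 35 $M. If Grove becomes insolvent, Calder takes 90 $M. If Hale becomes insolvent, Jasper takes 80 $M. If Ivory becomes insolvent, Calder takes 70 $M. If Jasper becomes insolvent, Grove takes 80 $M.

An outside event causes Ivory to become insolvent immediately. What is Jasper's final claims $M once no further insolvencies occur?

35

Round 1 — Ivory becomes insolvent (initial).
  Calder: +70 → 70 ≥ 60
Round 2 — Calder becomes insolvent.
  Grove: +90 → 90 < 100
  Hale: +60 → 60 < 100
  Jasper: +35 → 35 < 70
No further insolvencies.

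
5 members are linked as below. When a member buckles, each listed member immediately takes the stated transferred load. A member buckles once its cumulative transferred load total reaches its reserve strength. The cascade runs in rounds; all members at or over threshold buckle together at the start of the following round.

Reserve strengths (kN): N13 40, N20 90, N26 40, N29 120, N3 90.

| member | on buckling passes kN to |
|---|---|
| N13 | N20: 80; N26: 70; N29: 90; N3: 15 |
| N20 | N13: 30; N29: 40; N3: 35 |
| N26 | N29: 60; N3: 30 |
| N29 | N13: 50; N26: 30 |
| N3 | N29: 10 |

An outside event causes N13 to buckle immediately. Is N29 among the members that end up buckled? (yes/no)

Round 1 — N13 buckles (initial).
  N20: +80 → 80 < 90
  N26: +70 → 70 ≥ 40
  N29: +90 → 90 < 120
  N3: +15 → 15 < 90
Round 2 — N26 buckles.
  N29: +60 → 150 ≥ 120
  N3: +30 → 45 < 90
Round 3 — N29 buckles.
No further bucklings.

yes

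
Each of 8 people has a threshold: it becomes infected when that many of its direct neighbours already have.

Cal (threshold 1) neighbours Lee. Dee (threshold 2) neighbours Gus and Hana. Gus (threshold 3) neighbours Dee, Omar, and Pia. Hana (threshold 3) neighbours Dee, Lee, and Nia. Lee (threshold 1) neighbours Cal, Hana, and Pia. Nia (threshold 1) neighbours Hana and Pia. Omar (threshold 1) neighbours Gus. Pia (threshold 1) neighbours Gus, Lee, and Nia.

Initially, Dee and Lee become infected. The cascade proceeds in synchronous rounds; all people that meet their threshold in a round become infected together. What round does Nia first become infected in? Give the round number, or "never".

3

Round 1 — Dee, Lee become infected (initial).
Round 2 — checking thresholds:
  Cal: 1 of 1 neighbours ≥ 1, becomes infected.
  Gus: 1 of 3 neighbours < 3, holds.
  Hana: 2 of 3 neighbours < 3, holds.
  Pia: 1 of 3 neighbours ≥ 1, becomes infected.
Round 3 — checking thresholds:
  Gus: 2 of 3 neighbours < 3, holds.
  Hana: 2 of 3 neighbours < 3, holds.
  Nia: 1 of 2 neighbours ≥ 1, becomes infected.
Round 4 — checking thresholds:
  Gus: 2 of 3 neighbours < 3, holds.
  Hana: 3 of 3 neighbours ≥ 3, becomes infected.
Round 5 — no new infections; cascade stops.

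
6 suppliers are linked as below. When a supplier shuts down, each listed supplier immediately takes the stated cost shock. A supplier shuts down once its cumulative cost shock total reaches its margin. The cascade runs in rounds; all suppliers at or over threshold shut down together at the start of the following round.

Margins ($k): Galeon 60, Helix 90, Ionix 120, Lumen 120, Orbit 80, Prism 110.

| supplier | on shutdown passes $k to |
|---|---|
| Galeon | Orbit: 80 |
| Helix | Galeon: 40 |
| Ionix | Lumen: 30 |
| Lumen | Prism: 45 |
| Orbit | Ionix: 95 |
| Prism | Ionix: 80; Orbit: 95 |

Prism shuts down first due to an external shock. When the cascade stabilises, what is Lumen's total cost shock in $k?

Round 1 — Prism shuts down (initial).
  Ionix: +80 → 80 < 120
  Orbit: +95 → 95 ≥ 80
Round 2 — Orbit shuts down.
  Ionix: +95 → 175 ≥ 120
Round 3 — Ionix shuts down.
  Lumen: +30 → 30 < 120
No further shutdowns.

30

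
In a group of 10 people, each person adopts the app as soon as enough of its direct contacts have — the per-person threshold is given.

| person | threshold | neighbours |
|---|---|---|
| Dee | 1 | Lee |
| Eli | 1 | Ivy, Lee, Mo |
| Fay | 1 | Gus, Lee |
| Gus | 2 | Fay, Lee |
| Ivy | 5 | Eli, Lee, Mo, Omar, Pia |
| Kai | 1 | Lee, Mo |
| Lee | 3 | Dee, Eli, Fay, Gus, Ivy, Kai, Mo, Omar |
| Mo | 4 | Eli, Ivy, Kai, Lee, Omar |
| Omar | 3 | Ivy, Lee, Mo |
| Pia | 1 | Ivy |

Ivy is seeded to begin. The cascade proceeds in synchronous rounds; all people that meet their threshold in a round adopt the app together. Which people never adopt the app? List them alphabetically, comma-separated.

Dee, Fay, Gus, Kai, Lee, Mo, Omar

Round 1 — Ivy adopts the app (initial).
Round 2 — checking thresholds:
  Eli: 1 of 3 neighbours ≥ 1, adopts the app.
  Lee: 1 of 8 neighbours < 3, not yet.
  Mo: 1 of 5 neighbours < 4, not yet.
  Omar: 1 of 3 neighbours < 3, not yet.
  Pia: 1 of 1 neighbours ≥ 1, adopts the app.
Round 3 — no new adoptions; cascade stops.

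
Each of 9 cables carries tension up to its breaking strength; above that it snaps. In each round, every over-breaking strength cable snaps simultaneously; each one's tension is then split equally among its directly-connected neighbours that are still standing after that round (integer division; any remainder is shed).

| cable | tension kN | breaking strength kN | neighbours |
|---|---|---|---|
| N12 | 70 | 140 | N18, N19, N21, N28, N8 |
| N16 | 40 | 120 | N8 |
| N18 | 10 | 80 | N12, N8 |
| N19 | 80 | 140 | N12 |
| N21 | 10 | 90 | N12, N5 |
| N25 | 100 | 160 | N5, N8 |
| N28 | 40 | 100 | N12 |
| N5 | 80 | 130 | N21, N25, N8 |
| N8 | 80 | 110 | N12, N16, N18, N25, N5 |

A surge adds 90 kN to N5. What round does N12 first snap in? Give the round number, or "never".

Round 1 — N5 at 170 > 130. N5 snaps.
  N5 sheds 170 kN to N21, N25, N8: 56 each (2 lost).
    N21: 10+56 = 66 ≤ 90
    N25: 100+56 = 156 ≤ 160
    N8: 80+56 = 136 > 110
Round 2 — N8 snaps.
  N8 sheds 136 kN to N12, N16, N18, N25: 34 each.
    N12: 70+34 = 104 ≤ 140
    N16: 40+34 = 74 ≤ 120
    N18: 10+34 = 44 ≤ 80
    N25: 156+34 = 190 > 160
Round 3 — N25 snaps.
  N25 sheds 190 kN: no online neighbours, lost.
No further breaks.

never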